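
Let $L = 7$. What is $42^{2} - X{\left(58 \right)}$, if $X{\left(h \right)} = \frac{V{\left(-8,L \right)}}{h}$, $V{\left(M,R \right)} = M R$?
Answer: $\frac{51184}{29} \approx 1765.0$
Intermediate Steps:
$X{\left(h \right)} = - \frac{56}{h}$ ($X{\left(h \right)} = \frac{\left(-8\right) 7}{h} = - \frac{56}{h}$)
$42^{2} - X{\left(58 \right)} = 42^{2} - - \frac{56}{58} = 1764 - \left(-56\right) \frac{1}{58} = 1764 - - \frac{28}{29} = 1764 + \frac{28}{29} = \frac{51184}{29}$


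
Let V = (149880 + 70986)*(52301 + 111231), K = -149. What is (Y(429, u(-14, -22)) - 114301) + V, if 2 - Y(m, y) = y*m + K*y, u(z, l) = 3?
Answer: 36118543573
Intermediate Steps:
Y(m, y) = 2 + 149*y - m*y (Y(m, y) = 2 - (y*m - 149*y) = 2 - (m*y - 149*y) = 2 - (-149*y + m*y) = 2 + (149*y - m*y) = 2 + 149*y - m*y)
V = 36118658712 (V = 220866*163532 = 36118658712)
(Y(429, u(-14, -22)) - 114301) + V = ((2 + 149*3 - 1*429*3) - 114301) + 36118658712 = ((2 + 447 - 1287) - 114301) + 36118658712 = (-838 - 114301) + 36118658712 = -115139 + 36118658712 = 36118543573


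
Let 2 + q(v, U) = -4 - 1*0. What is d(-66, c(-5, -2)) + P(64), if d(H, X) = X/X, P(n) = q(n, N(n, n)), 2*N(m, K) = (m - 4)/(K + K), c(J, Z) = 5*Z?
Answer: -5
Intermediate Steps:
N(m, K) = (-4 + m)/(4*K) (N(m, K) = ((m - 4)/(K + K))/2 = ((-4 + m)/((2*K)))/2 = ((-4 + m)*(1/(2*K)))/2 = ((-4 + m)/(2*K))/2 = (-4 + m)/(4*K))
q(v, U) = -6 (q(v, U) = -2 + (-4 - 1*0) = -2 + (-4 + 0) = -2 - 4 = -6)
P(n) = -6
d(H, X) = 1
d(-66, c(-5, -2)) + P(64) = 1 - 6 = -5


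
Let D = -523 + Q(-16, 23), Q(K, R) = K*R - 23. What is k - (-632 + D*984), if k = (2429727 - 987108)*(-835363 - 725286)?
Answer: -2251420999723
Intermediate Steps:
Q(K, R) = -23 + K*R
D = -914 (D = -523 + (-23 - 16*23) = -523 + (-23 - 368) = -523 - 391 = -914)
k = -2251421899731 (k = 1442619*(-1560649) = -2251421899731)
k - (-632 + D*984) = -2251421899731 - (-632 - 914*984) = -2251421899731 - (-632 - 899376) = -2251421899731 - 1*(-900008) = -2251421899731 + 900008 = -2251420999723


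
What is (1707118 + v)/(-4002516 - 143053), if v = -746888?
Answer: -960230/4145569 ≈ -0.23163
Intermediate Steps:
(1707118 + v)/(-4002516 - 143053) = (1707118 - 746888)/(-4002516 - 143053) = 960230/(-4145569) = 960230*(-1/4145569) = -960230/4145569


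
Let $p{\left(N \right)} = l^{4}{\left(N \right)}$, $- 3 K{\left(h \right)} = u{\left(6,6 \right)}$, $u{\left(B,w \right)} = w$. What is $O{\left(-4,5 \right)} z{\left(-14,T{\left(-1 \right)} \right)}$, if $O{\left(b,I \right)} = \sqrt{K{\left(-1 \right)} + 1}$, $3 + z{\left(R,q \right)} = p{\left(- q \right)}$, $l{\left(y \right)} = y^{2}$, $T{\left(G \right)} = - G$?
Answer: $- 2 i \approx - 2.0 i$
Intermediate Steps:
$K{\left(h \right)} = -2$ ($K{\left(h \right)} = \left(- \frac{1}{3}\right) 6 = -2$)
$p{\left(N \right)} = N^{8}$ ($p{\left(N \right)} = \left(N^{2}\right)^{4} = N^{8}$)
$z{\left(R,q \right)} = -3 + q^{8}$ ($z{\left(R,q \right)} = -3 + \left(- q\right)^{8} = -3 + q^{8}$)
$O{\left(b,I \right)} = i$ ($O{\left(b,I \right)} = \sqrt{-2 + 1} = \sqrt{-1} = i$)
$O{\left(-4,5 \right)} z{\left(-14,T{\left(-1 \right)} \right)} = i \left(-3 + \left(\left(-1\right) \left(-1\right)\right)^{8}\right) = i \left(-3 + 1^{8}\right) = i \left(-3 + 1\right) = i \left(-2\right) = - 2 i$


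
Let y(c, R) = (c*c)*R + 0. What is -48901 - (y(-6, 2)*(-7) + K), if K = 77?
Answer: -48474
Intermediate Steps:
y(c, R) = R*c**2 (y(c, R) = c**2*R + 0 = R*c**2 + 0 = R*c**2)
-48901 - (y(-6, 2)*(-7) + K) = -48901 - ((2*(-6)**2)*(-7) + 77) = -48901 - ((2*36)*(-7) + 77) = -48901 - (72*(-7) + 77) = -48901 - (-504 + 77) = -48901 - 1*(-427) = -48901 + 427 = -48474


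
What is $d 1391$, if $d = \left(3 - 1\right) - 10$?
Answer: $-11128$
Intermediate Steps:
$d = -8$ ($d = 2 - 10 = -8$)
$d 1391 = \left(-8\right) 1391 = -11128$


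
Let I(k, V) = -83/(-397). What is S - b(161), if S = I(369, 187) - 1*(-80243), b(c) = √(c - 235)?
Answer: 31856554/397 - I*√74 ≈ 80243.0 - 8.6023*I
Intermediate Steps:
I(k, V) = 83/397 (I(k, V) = -83*(-1/397) = 83/397)
b(c) = √(-235 + c)
S = 31856554/397 (S = 83/397 - 1*(-80243) = 83/397 + 80243 = 31856554/397 ≈ 80243.)
S - b(161) = 31856554/397 - √(-235 + 161) = 31856554/397 - √(-74) = 31856554/397 - I*√74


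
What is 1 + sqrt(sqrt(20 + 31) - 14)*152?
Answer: 1 + 152*sqrt(-14 + sqrt(51)) ≈ 1.0 + 398.07*I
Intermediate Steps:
1 + sqrt(sqrt(20 + 31) - 14)*152 = 1 + sqrt(sqrt(51) - 14)*152 = 1 + sqrt(-14 + sqrt(51))*152 = 1 + 152*sqrt(-14 + sqrt(51))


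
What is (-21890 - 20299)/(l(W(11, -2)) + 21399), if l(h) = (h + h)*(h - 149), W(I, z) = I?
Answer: -14063/6121 ≈ -2.2975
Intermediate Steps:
l(h) = 2*h*(-149 + h) (l(h) = (2*h)*(-149 + h) = 2*h*(-149 + h))
(-21890 - 20299)/(l(W(11, -2)) + 21399) = (-21890 - 20299)/(2*11*(-149 + 11) + 21399) = -42189/(2*11*(-138) + 21399) = -42189/(-3036 + 21399) = -42189/18363 = -42189*1/18363 = -14063/6121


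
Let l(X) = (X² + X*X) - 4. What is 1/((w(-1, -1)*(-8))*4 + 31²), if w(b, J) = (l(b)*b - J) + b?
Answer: 1/897 ≈ 0.0011148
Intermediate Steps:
l(X) = -4 + 2*X² (l(X) = (X² + X²) - 4 = 2*X² - 4 = -4 + 2*X²)
w(b, J) = b - J + b*(-4 + 2*b²) (w(b, J) = ((-4 + 2*b²)*b - J) + b = (b*(-4 + 2*b²) - J) + b = (-J + b*(-4 + 2*b²)) + b = b - J + b*(-4 + 2*b²))
1/((w(-1, -1)*(-8))*4 + 31²) = 1/(((-1*(-1) - 3*(-1) + 2*(-1)³)*(-8))*4 + 31²) = 1/(((1 + 3 + 2*(-1))*(-8))*4 + 961) = 1/(((1 + 3 - 2)*(-8))*4 + 961) = 1/((2*(-8))*4 + 961) = 1/(-16*4 + 961) = 1/(-64 + 961) = 1/897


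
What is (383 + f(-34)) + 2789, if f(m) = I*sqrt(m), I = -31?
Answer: 3172 - 31*I*sqrt(34) ≈ 3172.0 - 180.76*I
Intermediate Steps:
f(m) = -31*sqrt(m)
(383 + f(-34)) + 2789 = (383 - 31*I*sqrt(34)) + 2789 = 3172 - 31*I*sqrt(34)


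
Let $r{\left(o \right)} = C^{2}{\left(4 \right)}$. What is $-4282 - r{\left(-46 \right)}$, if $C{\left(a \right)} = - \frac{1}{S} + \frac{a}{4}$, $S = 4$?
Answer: $- \frac{68521}{16} \approx -4282.6$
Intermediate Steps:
$C{\left(a \right)} = - \frac{1}{4} + \frac{a}{4}$
$r{\left(o \right)} = \frac{9}{16}$ ($r{\left(o \right)} = \left(- \frac{1}{4} + \frac{1}{4} \cdot 4\right)^{2} = \left(- \frac{1}{4} + 1\right)^{2} = \left(\frac{3}{4}\right)^{2} = \frac{9}{16}$)
$-4282 - r{\left(-46 \right)} = -4282 - \frac{9}{16} = - \frac{68521}{16}$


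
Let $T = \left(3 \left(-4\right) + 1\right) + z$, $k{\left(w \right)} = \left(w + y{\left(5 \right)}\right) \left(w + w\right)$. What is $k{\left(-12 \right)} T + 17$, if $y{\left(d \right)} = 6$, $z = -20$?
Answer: $-4447$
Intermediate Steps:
$k{\left(w \right)} = 2 w \left(6 + w\right)$ ($k{\left(w \right)} = \left(w + 6\right) \left(w + w\right) = \left(6 + w\right) 2 w = 2 w \left(6 + w\right)$)
$T = -31$ ($T = \left(3 \left(-4\right) + 1\right) - 20 = \left(-12 + 1\right) - 20 = -11 - 20 = -31$)
$k{\left(-12 \right)} T + 17 = 2 \left(-12\right) \left(6 - 12\right) \left(-31\right) + 17 = 2 \left(-12\right) \left(-6\right) \left(-31\right) + 17 = 144 \left(-31\right) + 17 = -4464 + 17 = -4447$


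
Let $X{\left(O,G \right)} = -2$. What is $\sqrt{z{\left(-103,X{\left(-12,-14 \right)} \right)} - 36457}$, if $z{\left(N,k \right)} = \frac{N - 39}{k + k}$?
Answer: $\frac{i \sqrt{145686}}{2} \approx 190.84 i$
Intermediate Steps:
$z{\left(N,k \right)} = \frac{-39 + N}{2 k}$
$\sqrt{z{\left(-103,X{\left(-12,-14 \right)} \right)} - 36457} = \sqrt{\frac{-39 - 103}{2 \left(-2\right)} - 36457} = \sqrt{\frac{1}{2} \left(- \frac{1}{2}\right) \left(-142\right) - 36457} = \sqrt{\frac{71}{2} - 36457} = \sqrt{- \frac{72843}{2}} = \frac{i \sqrt{145686}}{2}$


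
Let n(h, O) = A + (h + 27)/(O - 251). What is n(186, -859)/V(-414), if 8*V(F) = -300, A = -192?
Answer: 71111/13875 ≈ 5.1251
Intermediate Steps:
n(h, O) = -192 + (27 + h)/(-251 + O) (n(h, O) = -192 + (h + 27)/(O - 251) = -192 + (27 + h)/(-251 + O))
V(F) = -75/2 (V(F) = (⅛)*(-300) = -75/2)
n(186, -859)/V(-414) = ((48219 + 186 - 192*(-859))/(-251 - 859))/(-75/2) = ((48219 + 186 + 164928)/(-1110))*(-2/75) = -1/1110*213333*(-2/75) = -71111/370*(-2/75) = 71111/13875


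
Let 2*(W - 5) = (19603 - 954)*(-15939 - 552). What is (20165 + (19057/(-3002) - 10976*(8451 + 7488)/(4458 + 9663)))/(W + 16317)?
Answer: -385217551/7623185193453 ≈ -5.0532e-5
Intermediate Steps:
W = -307540649/2 (W = 5 + ((19603 - 954)*(-15939 - 552))/2 = 5 + (18649*(-16491))/2 = 5 + (½)*(-307540659) = 5 - 307540659/2 = -307540649/2 ≈ -1.5377e+8)
(20165 + (19057/(-3002) - 10976*(8451 + 7488)/(4458 + 9663)))/(W + 16317) = (20165 + (19057/(-3002) - 10976*(8451 + 7488)/(4458 + 9663)))/(-307540649/2 + 16317) = (20165 + (19057*(-1/3002) - 10976/(14121/15939)))/(-307508015/2) = (20165 + (-1003/158 - 10976/(14121*(1/15939))))*(-2/307508015) = (20165 + (-1003/158 - 10976/1569/1771))*(-2/307508015) = (20165 + (-1003/158 - 10976*1771/1569))*(-2/307508015) = (20165 + (-1003/158 - 19438496/1569))*(-2/307508015) = (20165 - 3072856075/247902)*(-2/307508015) = (1926087755/247902)*(-2/307508015) = -385217551/7623185193453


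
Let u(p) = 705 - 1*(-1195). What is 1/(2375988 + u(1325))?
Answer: 1/2377888 ≈ 4.2054e-7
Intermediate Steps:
u(p) = 1900 (u(p) = 705 + 1195 = 1900)
1/(2375988 + u(1325)) = 1/(2375988 + 1900) = 1/2377888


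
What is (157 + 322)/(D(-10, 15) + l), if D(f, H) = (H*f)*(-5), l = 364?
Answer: 479/1114 ≈ 0.42998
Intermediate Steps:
D(f, H) = -5*H*f
(157 + 322)/(D(-10, 15) + l) = (157 + 322)/(-5*15*(-10) + 364) = 479/(750 + 364) = 479/1114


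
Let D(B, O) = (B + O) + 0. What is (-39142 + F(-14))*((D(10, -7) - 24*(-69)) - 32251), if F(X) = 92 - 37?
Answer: 1195749504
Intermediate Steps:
F(X) = 55
D(B, O) = B + O
(-39142 + F(-14))*((D(10, -7) - 24*(-69)) - 32251) = (-39142 + 55)*(((10 - 7) - 24*(-69)) - 32251) = -39087*((3 + 1656) - 32251) = -39087*(1659 - 32251) = -39087*(-30592) = 1195749504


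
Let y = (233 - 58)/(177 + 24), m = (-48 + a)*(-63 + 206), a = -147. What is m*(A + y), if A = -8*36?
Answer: 536442335/67 ≈ 8.0066e+6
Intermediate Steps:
A = -288
m = -27885 (m = (-48 - 147)*(-63 + 206) = -195*143 = -27885)
y = 175/201 ≈ 0.87065
m*(A + y) = -27885*(-288 + 175/201) = -27885*(-57713/201) = 536442335/67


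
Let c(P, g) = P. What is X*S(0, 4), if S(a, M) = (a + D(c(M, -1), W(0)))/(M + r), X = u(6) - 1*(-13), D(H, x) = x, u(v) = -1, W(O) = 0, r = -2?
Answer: 0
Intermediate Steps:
X = 12 (X = -1 - 1*(-13) = -1 + 13 = 12)
S(a, M) = a/(-2 + M) (S(a, M) = (a + 0)/(M - 2) = a/(-2 + M))
X*S(0, 4) = 12*(0/(-2 + 4)) = 12*(0/2) = 12*(0*(1/2)) = 12*0 = 0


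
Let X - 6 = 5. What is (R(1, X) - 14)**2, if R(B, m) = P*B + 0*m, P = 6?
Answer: 64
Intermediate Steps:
X = 11 (X = 6 + 5 = 11)
R(B, m) = 6*B (R(B, m) = 6*B + 0*m = 6*B + 0 = 6*B)
(R(1, X) - 14)**2 = (6*1 - 14)**2 = (6 - 14)**2 = (-8)**2 = 64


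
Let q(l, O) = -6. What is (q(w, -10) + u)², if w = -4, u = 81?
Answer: 5625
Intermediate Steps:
(q(w, -10) + u)² = (-6 + 81)² = 75² = 5625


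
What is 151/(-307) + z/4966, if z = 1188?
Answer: -192575/762281 ≈ -0.25263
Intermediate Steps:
151/(-307) + z/4966 = 151/(-307) + 1188/4966 = 151*(-1/307) + 1188*(1/4966) = -151/307 + 594/2483 = -192575/762281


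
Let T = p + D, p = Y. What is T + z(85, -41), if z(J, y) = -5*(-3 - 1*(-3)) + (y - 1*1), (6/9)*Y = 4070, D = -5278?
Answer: 785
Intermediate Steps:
Y = 6105 (Y = (3/2)*4070 = 6105)
p = 6105
z(J, y) = -1 + y (z(J, y) = -5*(-3 + 3) + (y - 1) = -5*0 + (-1 + y) = 0 + (-1 + y) = -1 + y)
T = 827 (T = 6105 - 5278 = 827)
T + z(85, -41) = 827 + (-1 - 41) = 827 - 42 = 785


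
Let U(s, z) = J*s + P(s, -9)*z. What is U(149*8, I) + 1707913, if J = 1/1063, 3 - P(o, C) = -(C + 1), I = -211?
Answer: 1816634176/1063 ≈ 1.7090e+6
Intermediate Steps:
P(o, C) = 4 + C (P(o, C) = 3 - (-1)*(C + 1) = 3 - (-1)*(1 + C) = 3 - (-1 - C) = 3 + (1 + C) = 4 + C)
J = 1/1063 ≈ 0.00094073
U(s, z) = -5*z + s/1063 (U(s, z) = s/1063 + (4 - 9)*z = s/1063 - 5*z = -5*z + s/1063)
U(149*8, I) + 1707913 = (-5*(-211) + (149*8)/1063) + 1707913 = (1055 + (1/1063)*1192) + 1707913 = (1055 + 1192/1063) + 1707913 = 1122657/1063 + 1707913 = 1816634176/1063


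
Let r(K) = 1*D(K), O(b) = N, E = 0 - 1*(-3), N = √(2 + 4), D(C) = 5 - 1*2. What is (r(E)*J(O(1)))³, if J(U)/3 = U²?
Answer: 157464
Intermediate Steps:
D(C) = 3 (D(C) = 5 - 2 = 3)
N = √6 ≈ 2.4495
E = 3 (E = 0 + 3 = 3)
O(b) = √6
J(U) = 3*U²
r(K) = 3 (r(K) = 1*3 = 3)
(r(E)*J(O(1)))³ = (3*(3*(√6)²))³ = (3*(3*6))³ = (3*18)³ = 54³ = 157464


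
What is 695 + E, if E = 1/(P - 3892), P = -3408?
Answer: 5073499/7300 ≈ 695.00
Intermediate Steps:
E = -1/7300 (E = 1/(-3408 - 3892) = 1/(-7300) = -1/7300 ≈ -0.00013699)
695 + E = 695 - 1/7300 = 5073499/7300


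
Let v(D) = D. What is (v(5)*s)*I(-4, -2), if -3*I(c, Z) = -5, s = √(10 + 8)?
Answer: 25*√2 ≈ 35.355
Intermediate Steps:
s = 3*√2 (s = √18 = 3*√2 ≈ 4.2426)
I(c, Z) = 5/3 (I(c, Z) = -⅓*(-5) = 5/3)
(v(5)*s)*I(-4, -2) = (5*(3*√2))*(5/3) = (15*√2)*(5/3) = 25*√2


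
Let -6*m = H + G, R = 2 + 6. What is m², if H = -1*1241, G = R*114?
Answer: 108241/36 ≈ 3006.7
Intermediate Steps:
R = 8
G = 912 (G = 8*114 = 912)
H = -1241
m = 329/6 (m = -(-1241 + 912)/6 = -⅙*(-329) = 329/6 ≈ 54.833)
m² = (329/6)² = 108241/36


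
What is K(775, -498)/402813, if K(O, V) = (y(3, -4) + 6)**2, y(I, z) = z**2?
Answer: 484/402813 ≈ 0.0012015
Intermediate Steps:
K(O, V) = 484 (K(O, V) = ((-4)**2 + 6)**2 = (16 + 6)**2 = 22**2 = 484)
K(775, -498)/402813 = 484/402813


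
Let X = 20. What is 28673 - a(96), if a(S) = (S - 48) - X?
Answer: 28645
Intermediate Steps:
a(S) = -68 + S (a(S) = (S - 48) - 1*20 = (-48 + S) - 20 = -68 + S)
28673 - a(96) = 28673 - (-68 + 96) = 28673 - 1*28 = 28673 - 28 = 28645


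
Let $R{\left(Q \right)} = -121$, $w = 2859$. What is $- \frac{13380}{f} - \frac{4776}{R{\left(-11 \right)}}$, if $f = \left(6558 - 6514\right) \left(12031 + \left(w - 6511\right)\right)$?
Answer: $\frac{13327103}{337953} \approx 39.435$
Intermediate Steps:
$f = 368676$ ($f = \left(6558 - 6514\right) \left(12031 + \left(2859 - 6511\right)\right) = 44 \left(12031 - 3652\right) = 44 \cdot 8379 = 368676$)
$- \frac{13380}{f} - \frac{4776}{R{\left(-11 \right)}} = - \frac{13380}{368676} - \frac{4776}{-121} = \left(-13380\right) \frac{1}{368676} - - \frac{4776}{121} = - \frac{1115}{30723} + \frac{4776}{121} = \frac{13327103}{337953}$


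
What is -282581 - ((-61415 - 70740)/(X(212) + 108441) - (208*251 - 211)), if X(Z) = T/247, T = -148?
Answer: -6176108838651/26784779 ≈ -2.3058e+5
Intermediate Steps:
X(Z) = -148/247
-282581 - ((-61415 - 70740)/(X(212) + 108441) - (208*251 - 211)) = -282581 - ((-61415 - 70740)/(-148/247 + 108441) - (208*251 - 211)) = -282581 - (-132155/26784779/247 - (52208 - 211)) = -282581 - (-132155*247/26784779 - 1*51997) = -282581 - (-32642285/26784779 - 51997) = -282581 - 1*(-1392760795948/26784779) = -282581 + 1392760795948/26784779 = -6176108838651/26784779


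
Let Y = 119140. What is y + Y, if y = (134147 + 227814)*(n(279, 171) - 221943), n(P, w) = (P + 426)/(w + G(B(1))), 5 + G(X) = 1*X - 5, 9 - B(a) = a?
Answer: -13576290710522/169 ≈ -8.0333e+10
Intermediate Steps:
B(a) = 9 - a
G(X) = -10 + X (G(X) = -5 + (1*X - 5) = -5 + (X - 5) = -5 + (-5 + X) = -10 + X)
n(P, w) = (426 + P)/(-2 + w) (n(P, w) = (P + 426)/(w + (-10 + (9 - 1*1))) = (426 + P)/(w + (-10 + (9 - 1))) = (426 + P)/(w + (-10 + 8)) = (426 + P)/(w - 2) = (426 + P)/(-2 + w))
y = -13576310845182/169 (y = (134147 + 227814)*((426 + 279)/(-2 + 171) - 221943) = 361961*(705/169 - 221943) = 361961*(-37507662/169) = -13576310845182/169 ≈ -8.0333e+10)
y + Y = -13576310845182/169 + 119140 = -13576290710522/169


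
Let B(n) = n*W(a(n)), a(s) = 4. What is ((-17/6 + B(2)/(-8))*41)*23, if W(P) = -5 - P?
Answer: -6601/12 ≈ -550.08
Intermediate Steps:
B(n) = -9*n (B(n) = n*(-5 - 1*4) = n*(-5 - 4) = n*(-9) = -9*n)
((-17/6 + B(2)/(-8))*41)*23 = ((-17/6 - 9*2/(-8))*41)*23 = ((-17*⅙ - 18*(-⅛))*41)*23 = ((-17/6 + 9/4)*41)*23 = -7/12*41*23 = -287/12*23 = -6601/12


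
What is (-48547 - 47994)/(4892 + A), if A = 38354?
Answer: -96541/43246 ≈ -2.2324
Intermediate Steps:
(-48547 - 47994)/(4892 + A) = (-48547 - 47994)/(4892 + 38354) = -96541/43246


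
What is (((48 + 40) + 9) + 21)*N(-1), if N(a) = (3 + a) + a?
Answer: 118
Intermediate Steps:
N(a) = 3 + 2*a
(((48 + 40) + 9) + 21)*N(-1) = (((48 + 40) + 9) + 21)*(3 + 2*(-1)) = ((88 + 9) + 21)*(3 - 2) = (97 + 21)*1 = 118*1 = 118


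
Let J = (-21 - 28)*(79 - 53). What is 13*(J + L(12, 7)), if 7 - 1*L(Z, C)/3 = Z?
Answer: -16757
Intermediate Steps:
L(Z, C) = 21 - 3*Z
J = -1274 (J = -49*26 = -1274)
13*(J + L(12, 7)) = 13*(-1274 + (21 - 3*12)) = 13*(-1274 + (21 - 36)) = 13*(-1274 - 15) = 13*(-1289) = -16757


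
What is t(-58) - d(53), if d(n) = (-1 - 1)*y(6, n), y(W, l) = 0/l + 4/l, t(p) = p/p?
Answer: 61/53 ≈ 1.1509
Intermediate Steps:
t(p) = 1
y(W, l) = 4/l (y(W, l) = 0 + 4/l = 4/l)
d(n) = -8/n (d(n) = (-1 - 1)*(4/n) = -8/n)
t(-58) - d(53) = 1 - (-8)/53 = 1 - 1*(-8/53) = 1 + 8/53 = 61/53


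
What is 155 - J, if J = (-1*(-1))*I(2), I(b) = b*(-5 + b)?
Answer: 161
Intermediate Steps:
J = -6 (J = (-1*(-1))*(2*(-5 + 2)) = 1*(2*(-3)) = 1*(-6) = -6)
155 - J = 155 - 1*(-6) = 155 + 6 = 161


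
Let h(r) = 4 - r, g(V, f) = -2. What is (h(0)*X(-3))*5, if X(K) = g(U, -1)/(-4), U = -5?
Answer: 10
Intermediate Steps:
X(K) = ½ (X(K) = -2/(-4) = -2*(-¼) = ½)
(h(0)*X(-3))*5 = ((4 - 1*0)*(½))*5 = ((4 + 0)*(½))*5 = (4*(½))*5 = 2*5 = 10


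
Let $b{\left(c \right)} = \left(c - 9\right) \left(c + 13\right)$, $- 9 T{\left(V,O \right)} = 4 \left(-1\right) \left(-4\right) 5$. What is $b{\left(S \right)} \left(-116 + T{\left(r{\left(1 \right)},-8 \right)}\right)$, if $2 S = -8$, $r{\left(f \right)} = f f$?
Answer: $14612$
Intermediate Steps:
$r{\left(f \right)} = f^{2}$
$S = -4$ ($S = \frac{1}{2} \left(-8\right) = -4$)
$T{\left(V,O \right)} = - \frac{80}{9}$ ($T{\left(V,O \right)} = - \frac{4 \left(-1\right) \left(-4\right) 5}{9} = - \frac{\left(-4\right) \left(-4\right) 5}{9} = - \frac{16 \cdot 5}{9} = \left(- \frac{1}{9}\right) 80 = - \frac{80}{9}$)
$b{\left(c \right)} = \left(-9 + c\right) \left(13 + c\right)$
$b{\left(S \right)} \left(-116 + T{\left(r{\left(1 \right)},-8 \right)}\right) = \left(-117 + \left(-4\right)^{2} + 4 \left(-4\right)\right) \left(-116 - \frac{80}{9}\right) = \left(-117 + 16 - 16\right) \left(- \frac{1124}{9}\right) = \left(-117\right) \left(- \frac{1124}{9}\right) = 14612$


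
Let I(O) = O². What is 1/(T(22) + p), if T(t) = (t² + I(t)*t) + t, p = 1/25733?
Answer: 25733/287025883 ≈ 8.9654e-5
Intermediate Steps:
p = 1/25733 ≈ 3.8861e-5
T(t) = t + t² + t³ (T(t) = (t² + t²*t) + t = (t² + t³) + t = t + t² + t³)
1/(T(22) + p) = 1/(22*(1 + 22 + 22²) + 1/25733) = 1/(22*(1 + 22 + 484) + 1/25733) = 1/(22*507 + 1/25733) = 1/(11154 + 1/25733) = 1/(287025883/25733) = 25733/287025883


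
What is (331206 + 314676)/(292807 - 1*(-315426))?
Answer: 645882/608233 ≈ 1.0619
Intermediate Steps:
(331206 + 314676)/(292807 - 1*(-315426)) = 645882/(292807 + 315426) = 645882/608233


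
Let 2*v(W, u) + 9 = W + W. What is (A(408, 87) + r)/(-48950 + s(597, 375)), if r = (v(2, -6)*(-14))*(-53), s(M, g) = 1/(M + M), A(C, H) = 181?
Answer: 1998756/58446299 ≈ 0.034198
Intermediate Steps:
v(W, u) = -9/2 + W (v(W, u) = -9/2 + (W + W)/2 = -9/2 + (2*W)/2 = -9/2 + W)
s(M, g) = 1/(2*M)
r = -1855 (r = ((-9/2 + 2)*(-14))*(-53) = -5/2*(-14)*(-53) = 35*(-53) = -1855)
(A(408, 87) + r)/(-48950 + s(597, 375)) = (181 - 1855)/(-48950 + (½)/597) = -1674/(-48950 + (½)*(1/597)) = -1674/(-48950 + 1/1194) = -1674/(-58446299/1194) = -1674*(-1194/58446299) = 1998756/58446299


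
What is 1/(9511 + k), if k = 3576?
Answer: 1/13087 ≈ 7.6412e-5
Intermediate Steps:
1/(9511 + k) = 1/(9511 + 3576) = 1/13087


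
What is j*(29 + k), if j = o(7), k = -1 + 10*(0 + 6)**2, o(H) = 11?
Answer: 4268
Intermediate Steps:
k = 359 (k = -1 + 10*6**2 = -1 + 10*36 = -1 + 360 = 359)
j = 11
j*(29 + k) = 11*(29 + 359) = 11*388 = 4268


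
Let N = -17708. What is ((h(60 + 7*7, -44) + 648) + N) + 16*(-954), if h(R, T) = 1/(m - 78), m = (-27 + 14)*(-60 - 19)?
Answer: -30675475/949 ≈ -32324.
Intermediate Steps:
m = 1027 (m = -13*(-79) = 1027)
h(R, T) = 1/949 (h(R, T) = 1/(1027 - 78) = 1/949)
((h(60 + 7*7, -44) + 648) + N) + 16*(-954) = ((1/949 + 648) - 17708) + 16*(-954) = (614953/949 - 17708) - 15264 = -16189939/949 - 15264 = -30675475/949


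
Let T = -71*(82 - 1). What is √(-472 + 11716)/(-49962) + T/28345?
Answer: -5751/28345 - √2811/24981 ≈ -0.20502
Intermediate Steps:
T = -5751 (T = -71*81 = -5751)
√(-472 + 11716)/(-49962) + T/28345 = √(-472 + 11716)/(-49962) - 5751/28345 = √11244*(-1/49962) - 5751*1/28345 = (2*√2811)*(-1/49962) - 5751/28345 = -√2811/24981 - 5751/28345 = -5751/28345 - √2811/24981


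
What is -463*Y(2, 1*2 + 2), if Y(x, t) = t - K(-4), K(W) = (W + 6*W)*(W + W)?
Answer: 101860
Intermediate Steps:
K(W) = 14*W**2 (K(W) = (7*W)*(2*W) = 14*W**2)
Y(x, t) = -224 + t (Y(x, t) = t - 14*(-4)**2 = t - 14*16 = t - 1*224 = t - 224 = -224 + t)
-463*Y(2, 1*2 + 2) = -463*(-224 + (1*2 + 2)) = -463*(-224 + (2 + 2)) = -463*(-224 + 4) = -463*(-220) = 101860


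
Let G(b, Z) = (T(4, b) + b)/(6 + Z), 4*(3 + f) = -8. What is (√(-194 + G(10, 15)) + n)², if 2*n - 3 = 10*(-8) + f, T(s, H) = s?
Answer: 4463/3 - 164*I*√435/3 ≈ 1487.7 - 1140.2*I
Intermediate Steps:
f = -5 (f = -3 + (¼)*(-8) = -3 - 2 = -5)
G(b, Z) = (4 + b)/(6 + Z)
n = -41 (n = 3/2 + (10*(-8) - 5)/2 = 3/2 + (-80 - 5)/2 = 3/2 + (½)*(-85) = 3/2 - 85/2 = -41)
(√(-194 + G(10, 15)) + n)² = (√(-194 + (4 + 10)/(6 + 15)) - 41)² = (√(-194 + 14/21) - 41)² = (√(-194 + (1/21)*14) - 41)² = (√(-194 + ⅔) - 41)² = (√(-580/3) - 41)² = (2*I*√435/3 - 41)² = (-41 + 2*I*√435/3)²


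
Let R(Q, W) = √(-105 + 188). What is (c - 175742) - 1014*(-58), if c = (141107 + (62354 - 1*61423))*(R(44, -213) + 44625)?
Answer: 6338328820 + 142038*√83 ≈ 6.3396e+9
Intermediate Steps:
R(Q, W) = √83
c = 6338445750 + 142038*√83 (c = (141107 + (62354 - 1*61423))*(√83 + 44625) = (141107 + (62354 - 61423))*(44625 + √83) = (141107 + 931)*(44625 + √83) = 142038*(44625 + √83) = 6338445750 + 142038*√83 ≈ 6.3397e+9)
(c - 175742) - 1014*(-58) = ((6338445750 + 142038*√83) - 175742) - 1014*(-58) = (6338270008 + 142038*√83) + 58812 = 6338328820 + 142038*√83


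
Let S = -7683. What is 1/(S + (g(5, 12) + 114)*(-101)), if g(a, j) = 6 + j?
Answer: -1/21015 ≈ -4.7585e-5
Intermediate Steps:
1/(S + (g(5, 12) + 114)*(-101)) = 1/(-7683 + ((6 + 12) + 114)*(-101)) = 1/(-7683 + (18 + 114)*(-101)) = 1/(-7683 + 132*(-101)) = 1/(-7683 - 13332) = 1/(-21015) = -1/21015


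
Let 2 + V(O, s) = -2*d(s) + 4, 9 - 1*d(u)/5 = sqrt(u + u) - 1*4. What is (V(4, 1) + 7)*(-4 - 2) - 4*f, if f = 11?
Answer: 682 - 60*sqrt(2) ≈ 597.15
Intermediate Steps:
d(u) = 65 - 5*sqrt(2)*sqrt(u) (d(u) = 45 - 5*(sqrt(u + u) - 1*4) = 45 - 5*(sqrt(2*u) - 4) = 45 - 5*(sqrt(2)*sqrt(u) - 4) = 45 - 5*(-4 + sqrt(2)*sqrt(u)) = 45 + (20 - 5*sqrt(2)*sqrt(u)) = 65 - 5*sqrt(2)*sqrt(u))
V(O, s) = -128 + 10*sqrt(2)*sqrt(s) (V(O, s) = -2 + (-2*(65 - 5*sqrt(2)*sqrt(s)) + 4) = -2 + ((-130 + 10*sqrt(2)*sqrt(s)) + 4) = -2 + (-126 + 10*sqrt(2)*sqrt(s)) = -128 + 10*sqrt(2)*sqrt(s))
(V(4, 1) + 7)*(-4 - 2) - 4*f = ((-128 + 10*sqrt(2)*sqrt(1)) + 7)*(-4 - 2) - 4*11 = ((-128 + 10*sqrt(2)*1) + 7)*(-6) - 44 = ((-128 + 10*sqrt(2)) + 7)*(-6) - 44 = (-121 + 10*sqrt(2))*(-6) - 44 = (726 - 60*sqrt(2)) - 44 = 682 - 60*sqrt(2)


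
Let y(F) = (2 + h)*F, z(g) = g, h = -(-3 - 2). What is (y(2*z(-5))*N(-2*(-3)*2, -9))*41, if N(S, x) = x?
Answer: 25830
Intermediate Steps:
h = 5 (h = -1*(-5) = 5)
y(F) = 7*F (y(F) = (2 + 5)*F = 7*F)
(y(2*z(-5))*N(-2*(-3)*2, -9))*41 = ((7*(2*(-5)))*(-9))*41 = ((7*(-10))*(-9))*41 = -70*(-9)*41 = 630*41 = 25830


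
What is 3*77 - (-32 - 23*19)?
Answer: 700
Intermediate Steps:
3*77 - (-32 - 23*19) = 231 - (-32 - 437) = 231 - 1*(-469) = 231 + 469 = 700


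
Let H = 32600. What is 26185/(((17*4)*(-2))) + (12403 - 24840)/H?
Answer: -13364413/69275 ≈ -192.92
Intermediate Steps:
26185/(((17*4)*(-2))) + (12403 - 24840)/H = 26185/(((17*4)*(-2))) + (12403 - 24840)/32600 = 26185/((68*(-2))) - 12437*1/32600 = 26185/(-136) - 12437/32600 = 26185*(-1/136) - 12437/32600 = -26185/136 - 12437/32600 = -13364413/69275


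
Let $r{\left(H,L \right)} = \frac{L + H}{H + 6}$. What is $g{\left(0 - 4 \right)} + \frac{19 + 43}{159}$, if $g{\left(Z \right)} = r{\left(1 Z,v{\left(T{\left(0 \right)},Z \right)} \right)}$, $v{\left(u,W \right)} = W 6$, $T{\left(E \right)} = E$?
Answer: $- \frac{2164}{159} \approx -13.61$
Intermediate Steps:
$v{\left(u,W \right)} = 6 W$
$r{\left(H,L \right)} = \frac{H + L}{6 + H}$
$g{\left(Z \right)} = \frac{7 Z}{6 + Z}$ ($g{\left(Z \right)} = \frac{1 Z + 6 Z}{6 + 1 Z} = \frac{Z + 6 Z}{6 + Z} = \frac{7 Z}{6 + Z}$)
$g{\left(0 - 4 \right)} + \frac{19 + 43}{159} = \frac{7 \left(0 - 4\right)}{6 + \left(0 - 4\right)} + \frac{19 + 43}{159} = \frac{7 \left(0 - 4\right)}{6 + \left(0 - 4\right)} + 62 \cdot \frac{1}{159} = 7 \left(-4\right) \frac{1}{6 - 4} + \frac{62}{159} = 7 \left(-4\right) \frac{1}{2} + \frac{62}{159} = -14 + \frac{62}{159} = - \frac{2164}{159}$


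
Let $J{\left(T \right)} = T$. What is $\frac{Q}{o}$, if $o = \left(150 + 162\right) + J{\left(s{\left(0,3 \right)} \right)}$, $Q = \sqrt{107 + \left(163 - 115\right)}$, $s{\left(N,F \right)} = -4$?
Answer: $\frac{\sqrt{155}}{308} \approx 0.040422$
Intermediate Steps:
$Q = \sqrt{155}$ ($Q = \sqrt{107 + \left(163 - 115\right)} = \sqrt{107 + 48} = \sqrt{155} \approx 12.45$)
$o = 308$ ($o = \left(150 + 162\right) - 4 = 312 - 4 = 308$)
$\frac{Q}{o} = \frac{\sqrt{155}}{308}$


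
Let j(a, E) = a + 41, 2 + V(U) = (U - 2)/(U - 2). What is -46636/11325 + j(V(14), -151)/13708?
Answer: -159708322/38810775 ≈ -4.1151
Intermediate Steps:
V(U) = -1 (V(U) = -2 + (U - 2)/(U - 2) = -2 + (-2 + U)/(-2 + U) = -2 + 1 = -1)
j(a, E) = 41 + a
-46636/11325 + j(V(14), -151)/13708 = -46636/11325 + (41 - 1)/13708 = -46636*1/11325 + 40*(1/13708) = -46636/11325 + 10/3427 = -159708322/38810775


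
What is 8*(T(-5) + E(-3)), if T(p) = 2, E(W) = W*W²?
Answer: -200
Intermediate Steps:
E(W) = W³
8*(T(-5) + E(-3)) = 8*(2 + (-3)³) = 8*(2 - 27) = 8*(-25) = -200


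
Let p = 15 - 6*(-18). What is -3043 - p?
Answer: -3166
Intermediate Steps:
p = 123 (p = 15 + 108 = 123)
-3043 - p = -3043 - 1*123 = -3043 - 123 = -3166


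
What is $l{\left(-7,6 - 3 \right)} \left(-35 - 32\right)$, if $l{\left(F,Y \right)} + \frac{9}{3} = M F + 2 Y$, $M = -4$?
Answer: $-2077$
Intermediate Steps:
$l{\left(F,Y \right)} = -3 - 4 F + 2 Y$ ($l{\left(F,Y \right)} = -3 - \left(- 2 Y + 4 F\right) = -3 - 4 F + 2 Y$)
$l{\left(-7,6 - 3 \right)} \left(-35 - 32\right) = \left(-3 - -28 + 2 \left(6 - 3\right)\right) \left(-35 - 32\right) = \left(-3 + 28 + 2 \left(6 - 3\right)\right) \left(-67\right) = \left(-3 + 28 + 2 \cdot 3\right) \left(-67\right) = \left(-3 + 28 + 6\right) \left(-67\right) = 31 \left(-67\right) = -2077$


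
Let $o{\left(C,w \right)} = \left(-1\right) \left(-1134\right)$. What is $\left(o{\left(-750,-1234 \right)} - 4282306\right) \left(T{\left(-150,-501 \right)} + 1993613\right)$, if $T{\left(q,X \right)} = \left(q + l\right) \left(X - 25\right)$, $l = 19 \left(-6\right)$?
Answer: $-9129500823044$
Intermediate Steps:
$l = -114$
$T{\left(q,X \right)} = \left(-114 + q\right) \left(-25 + X\right)$ ($T{\left(q,X \right)} = \left(q - 114\right) \left(X - 25\right) = \left(-114 + q\right) \left(-25 + X\right)$)
$o{\left(C,w \right)} = 1134$
$\left(o{\left(-750,-1234 \right)} - 4282306\right) \left(T{\left(-150,-501 \right)} + 1993613\right) = \left(1134 - 4282306\right) \left(\left(2850 - -57114 - -3750 - -75150\right) + 1993613\right) = - 4281172 \left(\left(2850 + 57114 + 3750 + 75150\right) + 1993613\right) = - 4281172 \left(138864 + 1993613\right) = \left(-4281172\right) 2132477 = -9129500823044$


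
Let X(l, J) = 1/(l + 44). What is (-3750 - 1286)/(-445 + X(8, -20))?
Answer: 261872/23139 ≈ 11.317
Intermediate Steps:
X(l, J) = 1/(44 + l)
(-3750 - 1286)/(-445 + X(8, -20)) = (-3750 - 1286)/(-445 + 1/(44 + 8)) = -5036/(-445 + 1/52) = -5036/(-23139/52) = -5036*(-52/23139) = 261872/23139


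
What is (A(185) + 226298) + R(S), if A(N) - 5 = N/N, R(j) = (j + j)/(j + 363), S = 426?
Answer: 59518236/263 ≈ 2.2631e+5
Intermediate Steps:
R(j) = 2*j/(363 + j) (R(j) = (2*j)/(363 + j) = 2*j/(363 + j))
A(N) = 6 (A(N) = 5 + N/N = 5 + 1 = 6)
(A(185) + 226298) + R(S) = (6 + 226298) + 2*426/(363 + 426) = 226304 + 2*426/789 = 226304 + 2*426*(1/789) = 226304 + 284/263 = 59518236/263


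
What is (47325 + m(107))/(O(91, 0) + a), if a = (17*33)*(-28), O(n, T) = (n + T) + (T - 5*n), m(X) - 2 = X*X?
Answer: -7347/2009 ≈ -3.6570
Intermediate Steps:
m(X) = 2 + X² (m(X) = 2 + X*X = 2 + X²)
O(n, T) = -4*n + 2*T (O(n, T) = (T + n) + (T - 5*n) = -4*n + 2*T)
a = -15708 (a = 561*(-28) = -15708)
(47325 + m(107))/(O(91, 0) + a) = (47325 + (2 + 107²))/((-4*91 + 2*0) - 15708) = (47325 + (2 + 11449))/((-364 + 0) - 15708) = (47325 + 11451)/(-364 - 15708) = 58776/(-16072) = 58776*(-1/16072) = -7347/2009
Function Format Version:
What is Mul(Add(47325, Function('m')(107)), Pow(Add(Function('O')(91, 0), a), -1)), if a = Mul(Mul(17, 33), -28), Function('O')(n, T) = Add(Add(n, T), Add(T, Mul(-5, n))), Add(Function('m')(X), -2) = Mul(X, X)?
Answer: Rational(-7347, 2009) ≈ -3.6570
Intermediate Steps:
Function('m')(X) = Add(2, Pow(X, 2)) (Function('m')(X) = Add(2, Mul(X, X)) = Add(2, Pow(X, 2)))
Function('O')(n, T) = Add(Mul(-4, n), Mul(2, T)) (Function('O')(n, T) = Add(Add(T, n), Add(T, Mul(-5, n))) = Add(Mul(-4, n), Mul(2, T)))
a = -15708 (a = Mul(561, -28) = -15708)
Mul(Add(47325, Function('m')(107)), Pow(Add(Function('O')(91, 0), a), -1)) = Mul(Add(47325, Add(2, Pow(107, 2))), Pow(Add(Add(Mul(-4, 91), Mul(2, 0)), -15708), -1)) = Mul(Add(47325, Add(2, 11449)), Pow(Add(Add(-364, 0), -15708), -1)) = Mul(Add(47325, 11451), Pow(Add(-364, -15708), -1)) = Mul(58776, Pow(-16072, -1)) = Mul(58776, Rational(-1, 16072)) = Rational(-7347, 2009)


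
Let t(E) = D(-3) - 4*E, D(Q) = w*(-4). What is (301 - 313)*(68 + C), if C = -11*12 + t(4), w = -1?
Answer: 912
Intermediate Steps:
D(Q) = 4 (D(Q) = -1*(-4) = 4)
t(E) = 4 - 4*E
C = -144 (C = -11*12 + (4 - 4*4) = -132 + (4 - 16) = -132 - 12 = -144)
(301 - 313)*(68 + C) = (301 - 313)*(68 - 144) = -12*(-76) = 912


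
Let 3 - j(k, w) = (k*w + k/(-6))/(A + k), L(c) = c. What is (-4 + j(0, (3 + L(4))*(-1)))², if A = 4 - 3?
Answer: 1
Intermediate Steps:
A = 1
j(k, w) = 3 - (-k/6 + k*w)/(1 + k) (j(k, w) = 3 - (k*w + k/(-6))/(1 + k) = 3 - (k*w + k*(-⅙))/(1 + k) = 3 - (k*w - k/6)/(1 + k) = 3 - (-k/6 + k*w)/(1 + k))
(-4 + j(0, (3 + L(4))*(-1)))² = (-4 + (3 + (19/6)*0 - 1*0*(3 + 4)*(-1))/(1 + 0))² = (-4 + (3 + 0 - 1*0*7*(-1))/1)² = (-4 + 1*(3 + 0 - 1*0*(-7)))² = (-4 + 1*(3 + 0 + 0))² = (-4 + 1*3)² = (-4 + 3)² = (-1)² = 1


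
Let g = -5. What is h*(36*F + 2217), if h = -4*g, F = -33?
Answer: 20580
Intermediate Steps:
h = 20 (h = -4*(-5) = 20)
h*(36*F + 2217) = 20*(36*(-33) + 2217) = 20*(-1188 + 2217) = 20*1029 = 20580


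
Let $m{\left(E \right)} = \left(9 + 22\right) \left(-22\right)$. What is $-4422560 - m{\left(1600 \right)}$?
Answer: $-4421878$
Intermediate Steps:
$m{\left(E \right)} = -682$ ($m{\left(E \right)} = 31 \left(-22\right) = -682$)
$-4422560 - m{\left(1600 \right)} = -4422560 - -682 = -4422560 + 682 = -4421878$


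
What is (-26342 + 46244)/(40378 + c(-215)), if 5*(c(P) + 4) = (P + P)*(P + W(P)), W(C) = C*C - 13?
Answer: -9951/1957684 ≈ -0.0050830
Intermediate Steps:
W(C) = -13 + C² (W(C) = C² - 13 = -13 + C²)
c(P) = -4 + 2*P*(-13 + P + P²)/5 (c(P) = -4 + ((P + P)*(P + (-13 + P²)))/5 = -4 + ((2*P)*(-13 + P + P²))/5 = -4 + (2*P*(-13 + P + P²))/5 = -4 + 2*P*(-13 + P + P²)/5)
(-26342 + 46244)/(40378 + c(-215)) = (-26342 + 46244)/(40378 + (-4 + (⅖)*(-215)² + (⅖)*(-215)*(-13 + (-215)²))) = 19902/(40378 + (-4 + (⅖)*46225 + (⅖)*(-215)*(-13 + 46225))) = 19902/(40378 + (-4 + 18490 + (⅖)*(-215)*46212)) = 19902/(40378 + (-4 + 18490 - 3974232)) = 19902/(40378 - 3955746) = 19902/(-3915368) = 19902*(-1/3915368) = -9951/1957684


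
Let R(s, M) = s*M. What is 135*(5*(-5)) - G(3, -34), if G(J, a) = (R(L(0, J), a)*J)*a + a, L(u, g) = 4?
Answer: -17213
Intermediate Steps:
R(s, M) = M*s
G(J, a) = a + 4*J*a² (G(J, a) = ((a*4)*J)*a + a = ((4*a)*J)*a + a = (4*J*a)*a + a = 4*J*a² + a = a + 4*J*a²)
135*(5*(-5)) - G(3, -34) = 135*(5*(-5)) - (-34)*(1 + 4*3*(-34)) = 135*(-25) - (-34)*(1 - 408) = -3375 - (-34)*(-407) = -3375 - 1*13838 = -3375 - 13838 = -17213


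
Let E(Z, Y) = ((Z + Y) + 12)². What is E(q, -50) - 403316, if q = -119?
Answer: -378667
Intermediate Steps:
E(Z, Y) = (12 + Y + Z)² (E(Z, Y) = ((Y + Z) + 12)² = (12 + Y + Z)²)
E(q, -50) - 403316 = (12 - 50 - 119)² - 403316 = (-157)² - 403316 = 24649 - 403316 = -378667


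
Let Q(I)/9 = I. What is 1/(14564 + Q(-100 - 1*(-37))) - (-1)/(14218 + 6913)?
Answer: 35128/295770607 ≈ 0.00011877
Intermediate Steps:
Q(I) = 9*I
1/(14564 + Q(-100 - 1*(-37))) - (-1)/(14218 + 6913) = 1/(14564 + 9*(-100 - 1*(-37))) - (-1)/(14218 + 6913) = 1/(14564 + 9*(-100 + 37)) - (-1)/21131 = 1/(14564 + 9*(-63)) - (-1)/21131 = 1/(14564 - 567) - 1*(-1/21131) = 1/13997 + 1/21131 = 35128/295770607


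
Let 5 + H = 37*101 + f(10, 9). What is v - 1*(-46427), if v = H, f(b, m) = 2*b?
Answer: 50179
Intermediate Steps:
H = 3752 (H = -5 + (37*101 + 2*10) = -5 + (3737 + 20) = -5 + 3757 = 3752)
v = 3752
v - 1*(-46427) = 3752 - 1*(-46427) = 3752 + 46427 = 50179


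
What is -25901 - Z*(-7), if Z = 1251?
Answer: -17144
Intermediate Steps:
-25901 - Z*(-7) = -25901 - 1251*(-7) = -25901 - 1*(-8757) = -25901 + 8757 = -17144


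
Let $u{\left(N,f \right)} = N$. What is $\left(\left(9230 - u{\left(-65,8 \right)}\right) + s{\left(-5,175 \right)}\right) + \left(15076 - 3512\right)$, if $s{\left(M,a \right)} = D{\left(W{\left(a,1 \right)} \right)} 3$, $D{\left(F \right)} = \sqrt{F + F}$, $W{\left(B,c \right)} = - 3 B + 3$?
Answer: $20859 + 18 i \sqrt{29} \approx 20859.0 + 96.933 i$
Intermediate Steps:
$W{\left(B,c \right)} = 3 - 3 B$
$D{\left(F \right)} = \sqrt{2} \sqrt{F}$ ($D{\left(F \right)} = \sqrt{2 F} = \sqrt{2} \sqrt{F}$)
$s{\left(M,a \right)} = 3 \sqrt{2} \sqrt{3 - 3 a}$ ($s{\left(M,a \right)} = \sqrt{2} \sqrt{3 - 3 a} 3 = 3 \sqrt{2} \sqrt{3 - 3 a}$)
$\left(\left(9230 - u{\left(-65,8 \right)}\right) + s{\left(-5,175 \right)}\right) + \left(15076 - 3512\right) = \left(\left(9230 - -65\right) + 3 \sqrt{6 - 1050}\right) + \left(15076 - 3512\right) = \left(\left(9230 + 65\right) + 3 \sqrt{6 - 1050}\right) + 11564 = \left(9295 + 3 \sqrt{-1044}\right) + 11564 = \left(9295 + 3 \cdot 6 i \sqrt{29}\right) + 11564 = \left(9295 + 18 i \sqrt{29}\right) + 11564 = 20859 + 18 i \sqrt{29}$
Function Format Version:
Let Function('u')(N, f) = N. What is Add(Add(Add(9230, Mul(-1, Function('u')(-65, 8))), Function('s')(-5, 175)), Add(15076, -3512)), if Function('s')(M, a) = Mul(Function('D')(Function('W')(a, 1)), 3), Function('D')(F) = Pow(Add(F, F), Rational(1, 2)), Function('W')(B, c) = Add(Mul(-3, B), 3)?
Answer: Add(20859, Mul(18, I, Pow(29, Rational(1, 2)))) ≈ Add(20859., Mul(96.933, I))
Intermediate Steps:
Function('W')(B, c) = Add(3, Mul(-3, B))
Function('D')(F) = Mul(Pow(2, Rational(1, 2)), Pow(F, Rational(1, 2))) (Function('D')(F) = Pow(Mul(2, F), Rational(1, 2)) = Mul(Pow(2, Rational(1, 2)), Pow(F, Rational(1, 2))))
Function('s')(M, a) = Mul(3, Pow(2, Rational(1, 2)), Pow(Add(3, Mul(-3, a)), Rational(1, 2))) (Function('s')(M, a) = Mul(Mul(Pow(2, Rational(1, 2)), Pow(Add(3, Mul(-3, a)), Rational(1, 2))), 3) = Mul(3, Pow(2, Rational(1, 2)), Pow(Add(3, Mul(-3, a)), Rational(1, 2))))
Add(Add(Add(9230, Mul(-1, Function('u')(-65, 8))), Function('s')(-5, 175)), Add(15076, -3512)) = Add(Add(Add(9230, Mul(-1, -65)), Mul(3, Pow(Add(6, Mul(-6, 175)), Rational(1, 2)))), Add(15076, -3512)) = Add(Add(Add(9230, 65), Mul(3, Pow(Add(6, -1050), Rational(1, 2)))), 11564) = Add(Add(9295, Mul(3, Pow(-1044, Rational(1, 2)))), 11564) = Add(Add(9295, Mul(3, Mul(6, I, Pow(29, Rational(1, 2))))), 11564) = Add(Add(9295, Mul(18, I, Pow(29, Rational(1, 2)))), 11564) = Add(20859, Mul(18, I, Pow(29, Rational(1, 2))))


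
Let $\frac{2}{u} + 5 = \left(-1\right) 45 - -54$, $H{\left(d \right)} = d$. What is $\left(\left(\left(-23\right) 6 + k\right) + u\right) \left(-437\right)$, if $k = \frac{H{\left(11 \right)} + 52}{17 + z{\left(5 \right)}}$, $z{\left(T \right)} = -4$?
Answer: $\frac{1507213}{26} \approx 57970.0$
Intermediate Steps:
$u = \frac{1}{2}$ ($u = \frac{2}{-5 - -9} = \frac{2}{-5 + \left(-45 + \left(-64 + 118\right)\right)} = \frac{2}{-5 + \left(-45 + 54\right)} = \frac{2}{-5 + 9} = \frac{2}{4} = 2 \cdot \frac{1}{4} = \frac{1}{2} \approx 0.5$)
$k = \frac{63}{13}$ ($k = \frac{11 + 52}{17 - 4} = \frac{63}{13} \approx 4.8462$)
$\left(\left(\left(-23\right) 6 + k\right) + u\right) \left(-437\right) = \left(\left(\left(-23\right) 6 + \frac{63}{13}\right) + \frac{1}{2}\right) \left(-437\right) = \left(\left(-138 + \frac{63}{13}\right) + \frac{1}{2}\right) \left(-437\right) = \left(- \frac{1731}{13} + \frac{1}{2}\right) \left(-437\right) = \left(- \frac{3449}{26}\right) \left(-437\right) = \frac{1507213}{26}$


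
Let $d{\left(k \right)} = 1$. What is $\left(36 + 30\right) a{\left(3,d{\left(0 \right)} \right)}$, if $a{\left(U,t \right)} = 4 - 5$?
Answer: $-66$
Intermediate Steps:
$a{\left(U,t \right)} = -1$ ($a{\left(U,t \right)} = 4 - 5 = -1$)
$\left(36 + 30\right) a{\left(3,d{\left(0 \right)} \right)} = \left(36 + 30\right) \left(-1\right) = 66 \left(-1\right) = -66$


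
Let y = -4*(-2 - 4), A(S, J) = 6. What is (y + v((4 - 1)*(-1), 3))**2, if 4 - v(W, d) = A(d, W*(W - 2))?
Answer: 484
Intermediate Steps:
v(W, d) = -2 (v(W, d) = 4 - 1*6 = 4 - 6 = -2)
y = 24 (y = -4*(-6) = 24)
(y + v((4 - 1)*(-1), 3))**2 = (24 - 2)**2 = 22**2 = 484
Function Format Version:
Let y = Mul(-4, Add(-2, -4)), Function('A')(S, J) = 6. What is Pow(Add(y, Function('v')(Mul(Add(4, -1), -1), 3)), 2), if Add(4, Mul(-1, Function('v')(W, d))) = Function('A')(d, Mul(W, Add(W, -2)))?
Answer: 484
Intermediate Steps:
Function('v')(W, d) = -2 (Function('v')(W, d) = Add(4, Mul(-1, 6)) = Add(4, -6) = -2)
y = 24 (y = Mul(-4, -6) = 24)
Pow(Add(y, Function('v')(Mul(Add(4, -1), -1), 3)), 2) = Pow(Add(24, -2), 2) = Pow(22, 2) = 484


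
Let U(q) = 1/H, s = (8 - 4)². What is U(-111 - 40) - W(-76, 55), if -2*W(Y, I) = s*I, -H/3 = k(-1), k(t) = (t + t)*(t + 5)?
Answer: 10561/24 ≈ 440.04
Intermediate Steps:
k(t) = 2*t*(5 + t) (k(t) = (2*t)*(5 + t) = 2*t*(5 + t))
H = 24 (H = -6*(-1)*(5 - 1) = -6*(-1)*4 = -3*(-8) = 24)
s = 16 (s = 4² = 16)
W(Y, I) = -8*I
U(q) = 1/24
U(-111 - 40) - W(-76, 55) = 1/24 - (-8)*55 = 1/24 - 1*(-440) = 1/24 + 440 = 10561/24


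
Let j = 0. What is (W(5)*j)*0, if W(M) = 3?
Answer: 0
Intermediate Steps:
(W(5)*j)*0 = (3*0)*0 = 0*0 = 0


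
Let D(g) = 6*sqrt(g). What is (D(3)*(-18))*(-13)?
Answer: 1404*sqrt(3) ≈ 2431.8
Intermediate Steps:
(D(3)*(-18))*(-13) = ((6*sqrt(3))*(-18))*(-13) = -108*sqrt(3)*(-13) = 1404*sqrt(3)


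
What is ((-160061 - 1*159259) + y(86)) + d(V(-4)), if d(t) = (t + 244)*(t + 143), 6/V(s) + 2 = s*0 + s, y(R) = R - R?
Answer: -284814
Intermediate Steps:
y(R) = 0
V(s) = 6/(-2 + s) (V(s) = 6/(-2 + (s*0 + s)) = 6/(-2 + (0 + s)) = 6/(-2 + s))
d(t) = (143 + t)*(244 + t) (d(t) = (244 + t)*(143 + t) = (143 + t)*(244 + t))
((-160061 - 1*159259) + y(86)) + d(V(-4)) = ((-160061 - 1*159259) + 0) + (34892 + (6/(-2 - 4))**2 + 387*(6/(-2 - 4))) = ((-160061 - 159259) + 0) + (34892 + (6/(-6))**2 + 387*(6/(-6))) = (-319320 + 0) + (34892 + (6*(-1/6))**2 + 387*(6*(-1/6))) = -319320 + (34892 + (-1)**2 + 387*(-1)) = -319320 + (34892 + 1 - 387) = -319320 + 34506 = -284814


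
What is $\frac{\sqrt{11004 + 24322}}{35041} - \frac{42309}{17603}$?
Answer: $- \frac{42309}{17603} + \frac{\sqrt{35326}}{35041} \approx -2.3981$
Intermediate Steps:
$\frac{\sqrt{11004 + 24322}}{35041} - \frac{42309}{17603} = \sqrt{35326} \cdot \frac{1}{35041} - \frac{42309}{17603} = \frac{\sqrt{35326}}{35041} - \frac{42309}{17603} = - \frac{42309}{17603} + \frac{\sqrt{35326}}{35041}$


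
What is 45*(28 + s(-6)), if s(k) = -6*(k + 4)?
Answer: 1800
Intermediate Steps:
s(k) = -24 - 6*k (s(k) = -6*(4 + k) = -24 - 6*k)
45*(28 + s(-6)) = 45*(28 + (-24 - 6*(-6))) = 45*(28 + (-24 + 36)) = 45*(28 + 12) = 45*40 = 1800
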